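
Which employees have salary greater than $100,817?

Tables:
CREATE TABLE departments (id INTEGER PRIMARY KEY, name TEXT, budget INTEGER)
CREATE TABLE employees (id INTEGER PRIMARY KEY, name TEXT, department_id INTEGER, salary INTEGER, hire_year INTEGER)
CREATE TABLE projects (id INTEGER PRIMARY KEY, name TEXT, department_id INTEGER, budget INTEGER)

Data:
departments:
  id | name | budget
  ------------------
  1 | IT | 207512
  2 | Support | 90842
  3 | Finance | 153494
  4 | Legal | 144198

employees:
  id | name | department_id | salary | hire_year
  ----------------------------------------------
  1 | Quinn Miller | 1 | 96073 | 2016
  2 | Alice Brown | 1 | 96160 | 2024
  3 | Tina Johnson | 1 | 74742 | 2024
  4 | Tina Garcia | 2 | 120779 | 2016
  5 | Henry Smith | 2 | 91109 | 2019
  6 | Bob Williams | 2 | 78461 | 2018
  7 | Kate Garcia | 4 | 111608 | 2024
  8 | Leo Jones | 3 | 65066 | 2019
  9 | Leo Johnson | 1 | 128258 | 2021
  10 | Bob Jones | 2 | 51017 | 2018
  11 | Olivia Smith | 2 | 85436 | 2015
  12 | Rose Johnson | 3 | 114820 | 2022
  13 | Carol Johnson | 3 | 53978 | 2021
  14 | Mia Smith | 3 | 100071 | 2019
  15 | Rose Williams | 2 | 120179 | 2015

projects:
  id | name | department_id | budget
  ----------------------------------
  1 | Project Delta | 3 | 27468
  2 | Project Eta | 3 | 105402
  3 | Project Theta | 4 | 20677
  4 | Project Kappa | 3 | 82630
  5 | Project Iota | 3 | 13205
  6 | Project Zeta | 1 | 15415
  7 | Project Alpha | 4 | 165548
SELECT name, salary FROM employees WHERE salary > 100817

Execution result:
name | salary
Tina Garcia | 120779
Kate Garcia | 111608
Leo Johnson | 128258
Rose Johnson | 114820
Rose Williams | 120179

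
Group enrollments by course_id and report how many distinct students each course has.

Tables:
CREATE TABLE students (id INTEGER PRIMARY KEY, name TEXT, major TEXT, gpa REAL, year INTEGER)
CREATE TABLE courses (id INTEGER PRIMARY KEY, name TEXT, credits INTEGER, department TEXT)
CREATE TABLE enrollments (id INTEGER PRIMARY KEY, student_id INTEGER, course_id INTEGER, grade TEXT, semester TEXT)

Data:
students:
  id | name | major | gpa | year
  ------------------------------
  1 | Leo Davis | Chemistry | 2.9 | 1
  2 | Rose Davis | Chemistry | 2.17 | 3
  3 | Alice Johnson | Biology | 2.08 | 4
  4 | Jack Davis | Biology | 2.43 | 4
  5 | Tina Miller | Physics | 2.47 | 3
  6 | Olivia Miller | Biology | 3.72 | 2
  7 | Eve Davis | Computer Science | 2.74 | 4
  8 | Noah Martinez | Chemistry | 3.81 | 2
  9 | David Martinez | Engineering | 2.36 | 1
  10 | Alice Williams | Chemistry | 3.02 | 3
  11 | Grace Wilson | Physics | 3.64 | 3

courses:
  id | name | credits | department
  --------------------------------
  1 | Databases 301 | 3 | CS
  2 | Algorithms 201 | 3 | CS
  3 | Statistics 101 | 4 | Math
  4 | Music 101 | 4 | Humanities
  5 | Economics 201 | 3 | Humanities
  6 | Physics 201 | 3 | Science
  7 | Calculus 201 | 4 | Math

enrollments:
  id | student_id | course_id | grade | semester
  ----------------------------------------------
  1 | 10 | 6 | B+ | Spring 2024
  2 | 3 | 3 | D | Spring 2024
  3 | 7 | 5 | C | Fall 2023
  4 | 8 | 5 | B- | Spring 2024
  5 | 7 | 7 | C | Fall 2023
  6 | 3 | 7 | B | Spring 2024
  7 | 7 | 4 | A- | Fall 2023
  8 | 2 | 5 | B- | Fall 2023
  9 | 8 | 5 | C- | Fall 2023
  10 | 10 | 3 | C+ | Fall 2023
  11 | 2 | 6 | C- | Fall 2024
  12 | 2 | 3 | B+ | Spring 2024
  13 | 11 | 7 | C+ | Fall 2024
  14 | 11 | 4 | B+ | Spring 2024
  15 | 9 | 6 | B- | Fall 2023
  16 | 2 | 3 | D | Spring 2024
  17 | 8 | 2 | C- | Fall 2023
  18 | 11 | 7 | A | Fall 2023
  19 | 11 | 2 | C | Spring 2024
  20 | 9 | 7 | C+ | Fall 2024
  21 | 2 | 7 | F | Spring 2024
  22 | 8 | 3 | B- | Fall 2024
SELECT course_id, COUNT(DISTINCT student_id) AS distinct_student_count FROM enrollments GROUP BY course_id

Execution result:
course_id | distinct_student_count
2 | 2
3 | 4
4 | 2
5 | 3
6 | 3
7 | 5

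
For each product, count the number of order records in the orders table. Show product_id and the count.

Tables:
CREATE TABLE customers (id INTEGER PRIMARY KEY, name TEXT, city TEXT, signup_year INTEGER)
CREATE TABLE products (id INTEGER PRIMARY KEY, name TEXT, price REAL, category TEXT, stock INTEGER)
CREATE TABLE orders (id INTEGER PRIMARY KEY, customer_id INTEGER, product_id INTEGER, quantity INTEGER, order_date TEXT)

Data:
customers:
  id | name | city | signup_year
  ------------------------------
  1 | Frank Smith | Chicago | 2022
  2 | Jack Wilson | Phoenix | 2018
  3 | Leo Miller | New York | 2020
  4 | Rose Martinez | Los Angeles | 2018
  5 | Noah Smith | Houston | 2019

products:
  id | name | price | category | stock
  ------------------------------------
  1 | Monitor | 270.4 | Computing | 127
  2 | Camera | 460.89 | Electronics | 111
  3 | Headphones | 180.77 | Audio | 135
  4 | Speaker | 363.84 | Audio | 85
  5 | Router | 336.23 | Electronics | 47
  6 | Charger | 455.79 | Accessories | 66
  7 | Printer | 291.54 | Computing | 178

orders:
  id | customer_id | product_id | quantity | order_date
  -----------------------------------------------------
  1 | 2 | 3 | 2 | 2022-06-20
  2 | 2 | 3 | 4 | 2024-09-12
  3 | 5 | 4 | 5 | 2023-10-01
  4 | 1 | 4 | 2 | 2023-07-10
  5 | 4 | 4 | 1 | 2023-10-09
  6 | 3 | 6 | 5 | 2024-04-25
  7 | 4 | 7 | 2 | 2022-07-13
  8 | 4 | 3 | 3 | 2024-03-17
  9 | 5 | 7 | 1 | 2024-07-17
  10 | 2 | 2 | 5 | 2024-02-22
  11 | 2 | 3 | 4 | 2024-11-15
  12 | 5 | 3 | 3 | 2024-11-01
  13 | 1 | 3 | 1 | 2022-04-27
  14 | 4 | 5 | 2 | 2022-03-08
SELECT product_id, COUNT(*) AS order_count FROM orders GROUP BY product_id

Execution result:
product_id | order_count
2 | 1
3 | 6
4 | 3
5 | 1
6 | 1
7 | 2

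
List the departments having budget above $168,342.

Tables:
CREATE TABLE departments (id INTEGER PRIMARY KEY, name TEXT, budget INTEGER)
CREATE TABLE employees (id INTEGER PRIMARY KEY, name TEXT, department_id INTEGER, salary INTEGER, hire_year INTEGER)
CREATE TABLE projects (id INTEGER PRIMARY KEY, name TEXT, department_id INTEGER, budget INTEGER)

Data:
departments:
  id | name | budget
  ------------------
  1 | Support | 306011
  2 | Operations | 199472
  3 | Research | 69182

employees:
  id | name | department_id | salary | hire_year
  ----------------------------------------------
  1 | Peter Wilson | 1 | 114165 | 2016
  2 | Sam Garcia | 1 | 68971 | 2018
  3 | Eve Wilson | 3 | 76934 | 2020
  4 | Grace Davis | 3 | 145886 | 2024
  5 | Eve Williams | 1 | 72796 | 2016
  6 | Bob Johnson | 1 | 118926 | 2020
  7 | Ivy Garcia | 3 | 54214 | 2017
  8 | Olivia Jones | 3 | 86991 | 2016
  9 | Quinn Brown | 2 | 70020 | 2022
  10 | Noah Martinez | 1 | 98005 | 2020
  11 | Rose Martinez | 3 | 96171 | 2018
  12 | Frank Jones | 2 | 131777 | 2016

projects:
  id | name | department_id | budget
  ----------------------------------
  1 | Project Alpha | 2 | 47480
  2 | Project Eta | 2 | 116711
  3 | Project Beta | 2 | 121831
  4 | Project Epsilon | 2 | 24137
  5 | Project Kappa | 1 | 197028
SELECT name, budget FROM departments WHERE budget > 168342

Execution result:
name | budget
Support | 306011
Operations | 199472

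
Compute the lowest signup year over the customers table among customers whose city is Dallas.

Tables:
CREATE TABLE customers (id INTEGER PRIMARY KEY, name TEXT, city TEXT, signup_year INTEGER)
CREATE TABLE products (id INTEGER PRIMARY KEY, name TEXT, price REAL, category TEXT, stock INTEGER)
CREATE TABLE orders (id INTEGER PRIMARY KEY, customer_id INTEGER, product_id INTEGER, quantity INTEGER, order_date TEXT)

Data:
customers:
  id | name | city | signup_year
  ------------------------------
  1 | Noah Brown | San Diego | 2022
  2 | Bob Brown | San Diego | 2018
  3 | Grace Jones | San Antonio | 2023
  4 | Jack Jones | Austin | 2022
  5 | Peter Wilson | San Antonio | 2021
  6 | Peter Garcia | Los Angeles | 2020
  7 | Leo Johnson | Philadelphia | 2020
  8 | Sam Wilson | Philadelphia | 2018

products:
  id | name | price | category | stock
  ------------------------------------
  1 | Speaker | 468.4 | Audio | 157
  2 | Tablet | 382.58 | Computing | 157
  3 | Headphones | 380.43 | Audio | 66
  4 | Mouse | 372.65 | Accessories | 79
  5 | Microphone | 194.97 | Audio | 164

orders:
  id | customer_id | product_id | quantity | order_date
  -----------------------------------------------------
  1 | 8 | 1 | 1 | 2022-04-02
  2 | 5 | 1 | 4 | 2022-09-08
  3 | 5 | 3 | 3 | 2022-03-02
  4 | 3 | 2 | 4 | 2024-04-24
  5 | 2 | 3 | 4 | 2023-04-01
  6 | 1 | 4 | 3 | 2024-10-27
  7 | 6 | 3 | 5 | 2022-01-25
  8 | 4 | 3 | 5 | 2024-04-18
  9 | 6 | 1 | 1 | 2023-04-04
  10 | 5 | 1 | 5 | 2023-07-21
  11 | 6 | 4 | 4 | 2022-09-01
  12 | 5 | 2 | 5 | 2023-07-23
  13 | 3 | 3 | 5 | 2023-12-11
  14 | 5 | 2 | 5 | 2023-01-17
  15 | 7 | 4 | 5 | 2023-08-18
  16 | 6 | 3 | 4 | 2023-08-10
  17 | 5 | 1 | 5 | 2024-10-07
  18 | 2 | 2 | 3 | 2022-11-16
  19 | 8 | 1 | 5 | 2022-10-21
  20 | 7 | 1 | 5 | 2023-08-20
SELECT MIN(signup_year) FROM customers WHERE city = 'Dallas'

Execution result:
NULL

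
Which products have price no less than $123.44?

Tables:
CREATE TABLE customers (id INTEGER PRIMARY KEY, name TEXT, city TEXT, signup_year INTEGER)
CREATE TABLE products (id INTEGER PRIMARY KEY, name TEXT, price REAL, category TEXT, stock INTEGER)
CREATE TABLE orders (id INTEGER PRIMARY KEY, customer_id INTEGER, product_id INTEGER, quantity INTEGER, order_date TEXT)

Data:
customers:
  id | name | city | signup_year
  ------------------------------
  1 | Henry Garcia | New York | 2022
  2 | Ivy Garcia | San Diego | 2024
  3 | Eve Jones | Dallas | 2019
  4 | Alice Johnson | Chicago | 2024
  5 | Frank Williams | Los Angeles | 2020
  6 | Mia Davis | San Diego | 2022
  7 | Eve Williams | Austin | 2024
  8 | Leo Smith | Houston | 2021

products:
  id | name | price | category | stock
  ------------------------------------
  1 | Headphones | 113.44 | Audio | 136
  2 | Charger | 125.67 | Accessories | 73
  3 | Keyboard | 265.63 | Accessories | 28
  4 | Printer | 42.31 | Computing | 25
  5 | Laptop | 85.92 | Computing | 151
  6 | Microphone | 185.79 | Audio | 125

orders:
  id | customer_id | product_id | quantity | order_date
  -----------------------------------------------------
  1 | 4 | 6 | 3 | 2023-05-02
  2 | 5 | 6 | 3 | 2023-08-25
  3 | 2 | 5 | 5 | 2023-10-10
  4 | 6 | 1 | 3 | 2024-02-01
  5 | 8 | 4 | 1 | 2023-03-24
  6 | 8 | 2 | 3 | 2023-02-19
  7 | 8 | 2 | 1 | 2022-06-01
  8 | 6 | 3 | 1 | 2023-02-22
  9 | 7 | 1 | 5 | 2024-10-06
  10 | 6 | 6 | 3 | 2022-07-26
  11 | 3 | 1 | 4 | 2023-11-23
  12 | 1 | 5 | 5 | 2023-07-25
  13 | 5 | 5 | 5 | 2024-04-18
SELECT name, price FROM products WHERE price >= 123.44

Execution result:
name | price
Charger | 125.67
Keyboard | 265.63
Microphone | 185.79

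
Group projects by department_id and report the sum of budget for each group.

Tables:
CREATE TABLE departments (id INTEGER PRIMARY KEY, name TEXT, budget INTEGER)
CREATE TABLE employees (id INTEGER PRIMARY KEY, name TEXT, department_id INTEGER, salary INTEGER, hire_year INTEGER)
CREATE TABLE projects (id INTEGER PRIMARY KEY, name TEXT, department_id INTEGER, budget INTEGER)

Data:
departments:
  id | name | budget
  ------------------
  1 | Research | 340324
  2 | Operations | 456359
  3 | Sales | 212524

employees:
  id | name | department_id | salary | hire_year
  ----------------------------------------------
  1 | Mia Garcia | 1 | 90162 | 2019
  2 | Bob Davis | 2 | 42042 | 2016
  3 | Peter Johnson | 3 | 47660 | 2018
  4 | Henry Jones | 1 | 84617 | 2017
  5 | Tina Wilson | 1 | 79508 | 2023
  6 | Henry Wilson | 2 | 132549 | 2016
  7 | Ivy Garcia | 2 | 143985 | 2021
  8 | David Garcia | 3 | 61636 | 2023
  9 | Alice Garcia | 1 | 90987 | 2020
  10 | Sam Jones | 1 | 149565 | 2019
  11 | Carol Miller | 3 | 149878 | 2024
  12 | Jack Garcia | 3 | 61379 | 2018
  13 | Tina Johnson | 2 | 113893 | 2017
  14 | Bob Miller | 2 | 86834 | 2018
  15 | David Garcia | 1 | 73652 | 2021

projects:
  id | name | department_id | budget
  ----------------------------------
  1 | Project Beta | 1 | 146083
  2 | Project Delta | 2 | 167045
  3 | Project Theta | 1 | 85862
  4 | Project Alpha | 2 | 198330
SELECT department_id, SUM(budget) AS sum_budget FROM projects GROUP BY department_id

Execution result:
department_id | sum_budget
1 | 231945
2 | 365375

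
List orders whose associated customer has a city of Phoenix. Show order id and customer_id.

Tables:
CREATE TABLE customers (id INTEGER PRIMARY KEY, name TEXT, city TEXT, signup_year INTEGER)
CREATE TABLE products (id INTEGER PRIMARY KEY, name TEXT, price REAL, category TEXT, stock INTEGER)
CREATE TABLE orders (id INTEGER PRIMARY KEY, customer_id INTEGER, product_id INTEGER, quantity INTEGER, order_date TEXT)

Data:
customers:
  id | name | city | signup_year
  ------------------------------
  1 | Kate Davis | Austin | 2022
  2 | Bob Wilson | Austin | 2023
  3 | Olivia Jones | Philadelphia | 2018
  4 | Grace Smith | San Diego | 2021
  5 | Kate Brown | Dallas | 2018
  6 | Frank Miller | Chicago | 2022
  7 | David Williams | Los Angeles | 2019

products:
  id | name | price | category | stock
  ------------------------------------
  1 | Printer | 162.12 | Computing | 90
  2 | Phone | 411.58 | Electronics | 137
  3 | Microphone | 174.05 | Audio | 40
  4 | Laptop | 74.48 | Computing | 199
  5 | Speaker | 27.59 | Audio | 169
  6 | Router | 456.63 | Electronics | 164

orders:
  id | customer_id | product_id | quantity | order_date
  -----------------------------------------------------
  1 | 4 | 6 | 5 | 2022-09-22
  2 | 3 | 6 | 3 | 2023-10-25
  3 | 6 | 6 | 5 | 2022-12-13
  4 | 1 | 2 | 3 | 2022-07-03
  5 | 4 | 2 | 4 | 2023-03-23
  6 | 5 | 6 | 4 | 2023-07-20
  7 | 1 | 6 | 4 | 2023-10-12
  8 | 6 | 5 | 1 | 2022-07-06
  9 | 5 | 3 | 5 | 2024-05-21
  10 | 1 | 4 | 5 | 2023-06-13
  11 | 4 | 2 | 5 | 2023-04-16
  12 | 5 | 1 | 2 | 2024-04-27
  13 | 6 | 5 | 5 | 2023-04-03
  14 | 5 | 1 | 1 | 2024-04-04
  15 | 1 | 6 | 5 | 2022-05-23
SELECT id, customer_id FROM orders WHERE customer_id IN (SELECT id FROM customers WHERE city = 'Phoenix')

Execution result:
(no rows)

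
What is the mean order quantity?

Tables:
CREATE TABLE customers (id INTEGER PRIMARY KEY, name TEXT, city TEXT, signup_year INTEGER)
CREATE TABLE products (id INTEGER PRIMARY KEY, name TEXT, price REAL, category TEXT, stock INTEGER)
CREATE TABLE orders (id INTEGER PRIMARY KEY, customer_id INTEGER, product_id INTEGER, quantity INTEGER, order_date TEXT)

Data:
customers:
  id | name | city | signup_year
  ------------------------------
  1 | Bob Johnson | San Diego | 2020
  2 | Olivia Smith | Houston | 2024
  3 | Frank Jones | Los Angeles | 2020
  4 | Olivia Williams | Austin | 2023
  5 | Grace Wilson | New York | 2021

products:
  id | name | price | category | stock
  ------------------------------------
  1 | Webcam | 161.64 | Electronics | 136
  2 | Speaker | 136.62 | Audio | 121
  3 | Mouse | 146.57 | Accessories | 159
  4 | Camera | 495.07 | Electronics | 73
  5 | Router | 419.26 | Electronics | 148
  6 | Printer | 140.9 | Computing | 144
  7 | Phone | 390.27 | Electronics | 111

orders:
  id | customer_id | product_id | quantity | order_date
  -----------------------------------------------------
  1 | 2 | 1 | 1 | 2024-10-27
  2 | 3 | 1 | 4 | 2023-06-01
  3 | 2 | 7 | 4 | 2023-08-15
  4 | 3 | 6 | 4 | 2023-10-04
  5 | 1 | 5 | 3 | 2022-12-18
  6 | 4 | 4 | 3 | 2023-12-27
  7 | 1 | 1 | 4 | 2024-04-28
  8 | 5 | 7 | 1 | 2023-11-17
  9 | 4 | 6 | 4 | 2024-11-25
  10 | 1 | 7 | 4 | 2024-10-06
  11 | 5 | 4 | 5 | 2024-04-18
SELECT AVG(quantity) FROM orders

Execution result:
3.36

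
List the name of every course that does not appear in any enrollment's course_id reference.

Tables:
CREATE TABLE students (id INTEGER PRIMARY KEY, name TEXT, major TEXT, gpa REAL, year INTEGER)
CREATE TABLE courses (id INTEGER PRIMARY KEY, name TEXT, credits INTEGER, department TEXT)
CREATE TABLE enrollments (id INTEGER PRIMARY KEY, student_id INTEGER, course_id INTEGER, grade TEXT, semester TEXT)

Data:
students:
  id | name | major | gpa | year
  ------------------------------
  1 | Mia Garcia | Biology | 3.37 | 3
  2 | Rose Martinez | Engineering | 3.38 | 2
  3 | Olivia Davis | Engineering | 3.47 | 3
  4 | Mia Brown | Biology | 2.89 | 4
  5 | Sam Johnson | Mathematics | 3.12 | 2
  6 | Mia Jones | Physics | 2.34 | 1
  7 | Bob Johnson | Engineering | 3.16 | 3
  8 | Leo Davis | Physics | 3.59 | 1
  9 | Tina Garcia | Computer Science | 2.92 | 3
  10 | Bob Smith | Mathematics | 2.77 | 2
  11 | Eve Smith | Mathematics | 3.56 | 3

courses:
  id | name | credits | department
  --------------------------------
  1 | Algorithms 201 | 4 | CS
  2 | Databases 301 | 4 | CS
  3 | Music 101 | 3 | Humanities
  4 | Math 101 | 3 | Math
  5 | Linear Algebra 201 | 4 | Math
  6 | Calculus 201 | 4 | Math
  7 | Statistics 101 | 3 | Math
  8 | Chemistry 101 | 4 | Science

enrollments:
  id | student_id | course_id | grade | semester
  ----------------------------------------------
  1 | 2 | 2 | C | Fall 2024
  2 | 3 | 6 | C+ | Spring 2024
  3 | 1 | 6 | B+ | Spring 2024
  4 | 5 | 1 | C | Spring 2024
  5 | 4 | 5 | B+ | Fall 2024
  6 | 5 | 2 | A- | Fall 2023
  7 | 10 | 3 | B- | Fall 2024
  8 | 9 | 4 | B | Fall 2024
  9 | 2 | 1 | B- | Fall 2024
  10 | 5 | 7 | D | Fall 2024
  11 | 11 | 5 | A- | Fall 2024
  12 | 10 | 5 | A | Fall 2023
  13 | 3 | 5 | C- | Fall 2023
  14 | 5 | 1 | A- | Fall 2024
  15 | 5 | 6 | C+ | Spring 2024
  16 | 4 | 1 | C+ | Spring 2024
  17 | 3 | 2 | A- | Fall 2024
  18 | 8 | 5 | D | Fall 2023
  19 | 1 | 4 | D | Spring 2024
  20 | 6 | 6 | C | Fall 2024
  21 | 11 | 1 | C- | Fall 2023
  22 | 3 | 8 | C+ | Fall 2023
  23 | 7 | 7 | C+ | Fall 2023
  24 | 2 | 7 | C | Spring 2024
SELECT p.name FROM courses p LEFT JOIN enrollments c ON c.course_id = p.id WHERE c.id IS NULL

Execution result:
(no rows)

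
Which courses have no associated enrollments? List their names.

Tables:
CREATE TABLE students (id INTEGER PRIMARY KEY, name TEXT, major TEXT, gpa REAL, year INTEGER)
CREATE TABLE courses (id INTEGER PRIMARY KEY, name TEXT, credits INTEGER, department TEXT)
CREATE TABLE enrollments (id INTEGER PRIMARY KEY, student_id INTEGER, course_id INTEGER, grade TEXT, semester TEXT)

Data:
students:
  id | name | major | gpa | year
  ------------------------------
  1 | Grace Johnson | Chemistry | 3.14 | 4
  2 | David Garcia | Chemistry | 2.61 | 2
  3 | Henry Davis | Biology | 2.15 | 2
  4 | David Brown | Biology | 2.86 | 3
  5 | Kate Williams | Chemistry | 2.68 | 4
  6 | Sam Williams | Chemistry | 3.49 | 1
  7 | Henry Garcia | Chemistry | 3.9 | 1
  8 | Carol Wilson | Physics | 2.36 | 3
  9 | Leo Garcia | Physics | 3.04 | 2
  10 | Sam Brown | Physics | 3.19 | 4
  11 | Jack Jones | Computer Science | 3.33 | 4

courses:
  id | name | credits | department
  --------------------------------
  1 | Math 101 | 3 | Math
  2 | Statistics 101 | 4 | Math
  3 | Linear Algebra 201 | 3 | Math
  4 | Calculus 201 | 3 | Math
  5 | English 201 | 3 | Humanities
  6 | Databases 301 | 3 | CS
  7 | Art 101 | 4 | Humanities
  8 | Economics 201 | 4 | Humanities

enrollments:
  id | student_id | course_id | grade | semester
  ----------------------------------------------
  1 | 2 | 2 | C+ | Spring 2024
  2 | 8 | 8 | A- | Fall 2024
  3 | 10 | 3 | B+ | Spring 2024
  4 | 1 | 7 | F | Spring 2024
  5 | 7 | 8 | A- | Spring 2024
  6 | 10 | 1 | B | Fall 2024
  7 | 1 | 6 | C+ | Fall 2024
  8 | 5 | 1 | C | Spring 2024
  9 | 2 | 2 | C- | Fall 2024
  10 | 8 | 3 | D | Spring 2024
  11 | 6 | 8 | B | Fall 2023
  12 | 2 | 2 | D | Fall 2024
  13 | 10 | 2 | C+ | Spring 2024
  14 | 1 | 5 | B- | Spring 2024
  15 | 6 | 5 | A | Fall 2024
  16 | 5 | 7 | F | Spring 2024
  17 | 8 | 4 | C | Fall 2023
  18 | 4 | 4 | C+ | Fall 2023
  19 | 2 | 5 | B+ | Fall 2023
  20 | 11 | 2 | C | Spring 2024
SELECT p.name FROM courses p LEFT JOIN enrollments c ON c.course_id = p.id WHERE c.id IS NULL

Execution result:
(no rows)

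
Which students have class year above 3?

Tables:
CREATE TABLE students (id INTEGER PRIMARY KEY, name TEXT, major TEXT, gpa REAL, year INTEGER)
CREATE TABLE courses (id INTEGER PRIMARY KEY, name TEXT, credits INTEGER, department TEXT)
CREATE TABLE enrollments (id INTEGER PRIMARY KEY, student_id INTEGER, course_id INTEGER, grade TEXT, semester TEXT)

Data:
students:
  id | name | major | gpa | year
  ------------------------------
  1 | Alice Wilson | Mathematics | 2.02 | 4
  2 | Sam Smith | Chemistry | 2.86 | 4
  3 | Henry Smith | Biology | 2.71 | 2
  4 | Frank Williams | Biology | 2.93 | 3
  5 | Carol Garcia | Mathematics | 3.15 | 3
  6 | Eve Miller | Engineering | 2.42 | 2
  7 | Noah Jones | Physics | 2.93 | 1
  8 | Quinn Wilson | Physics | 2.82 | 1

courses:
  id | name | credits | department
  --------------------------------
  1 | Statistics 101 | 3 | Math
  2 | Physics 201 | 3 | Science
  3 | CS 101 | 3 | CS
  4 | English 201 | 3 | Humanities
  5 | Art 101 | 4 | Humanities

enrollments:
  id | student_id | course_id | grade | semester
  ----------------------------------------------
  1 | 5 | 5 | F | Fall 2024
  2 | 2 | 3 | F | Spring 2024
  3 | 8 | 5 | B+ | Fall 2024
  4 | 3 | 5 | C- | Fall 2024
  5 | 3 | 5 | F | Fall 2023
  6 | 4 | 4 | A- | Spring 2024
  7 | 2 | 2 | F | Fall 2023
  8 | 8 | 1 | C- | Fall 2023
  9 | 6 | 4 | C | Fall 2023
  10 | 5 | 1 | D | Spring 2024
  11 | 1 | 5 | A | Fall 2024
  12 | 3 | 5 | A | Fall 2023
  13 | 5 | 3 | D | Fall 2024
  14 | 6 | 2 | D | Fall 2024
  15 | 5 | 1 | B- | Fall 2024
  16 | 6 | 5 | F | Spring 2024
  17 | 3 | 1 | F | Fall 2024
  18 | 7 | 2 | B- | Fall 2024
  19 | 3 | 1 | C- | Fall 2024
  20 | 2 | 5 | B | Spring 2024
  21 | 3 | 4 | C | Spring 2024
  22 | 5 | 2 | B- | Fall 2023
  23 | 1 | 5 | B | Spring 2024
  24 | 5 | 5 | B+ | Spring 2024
SELECT name, year FROM students WHERE year > 3

Execution result:
name | year
Alice Wilson | 4
Sam Smith | 4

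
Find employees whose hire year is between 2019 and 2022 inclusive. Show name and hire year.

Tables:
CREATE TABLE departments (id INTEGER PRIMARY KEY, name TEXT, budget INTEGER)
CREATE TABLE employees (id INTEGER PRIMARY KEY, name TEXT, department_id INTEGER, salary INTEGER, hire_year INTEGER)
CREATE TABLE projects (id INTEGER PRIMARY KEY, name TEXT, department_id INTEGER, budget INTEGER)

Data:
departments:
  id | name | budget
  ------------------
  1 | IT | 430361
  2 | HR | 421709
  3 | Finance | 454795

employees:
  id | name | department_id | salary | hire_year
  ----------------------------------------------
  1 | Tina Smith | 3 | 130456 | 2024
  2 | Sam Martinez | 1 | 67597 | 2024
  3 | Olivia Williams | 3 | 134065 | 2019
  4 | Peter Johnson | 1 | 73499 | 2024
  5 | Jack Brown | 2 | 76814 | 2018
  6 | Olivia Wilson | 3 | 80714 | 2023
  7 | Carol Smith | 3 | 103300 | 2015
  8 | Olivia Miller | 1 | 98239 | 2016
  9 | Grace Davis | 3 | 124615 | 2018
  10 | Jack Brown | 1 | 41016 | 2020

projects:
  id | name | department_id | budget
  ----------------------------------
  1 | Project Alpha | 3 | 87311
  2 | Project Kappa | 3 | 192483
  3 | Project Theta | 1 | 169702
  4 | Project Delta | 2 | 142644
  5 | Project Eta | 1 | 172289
SELECT name, hire_year FROM employees WHERE hire_year BETWEEN 2019 AND 2022

Execution result:
name | hire_year
Olivia Williams | 2019
Jack Brown | 2020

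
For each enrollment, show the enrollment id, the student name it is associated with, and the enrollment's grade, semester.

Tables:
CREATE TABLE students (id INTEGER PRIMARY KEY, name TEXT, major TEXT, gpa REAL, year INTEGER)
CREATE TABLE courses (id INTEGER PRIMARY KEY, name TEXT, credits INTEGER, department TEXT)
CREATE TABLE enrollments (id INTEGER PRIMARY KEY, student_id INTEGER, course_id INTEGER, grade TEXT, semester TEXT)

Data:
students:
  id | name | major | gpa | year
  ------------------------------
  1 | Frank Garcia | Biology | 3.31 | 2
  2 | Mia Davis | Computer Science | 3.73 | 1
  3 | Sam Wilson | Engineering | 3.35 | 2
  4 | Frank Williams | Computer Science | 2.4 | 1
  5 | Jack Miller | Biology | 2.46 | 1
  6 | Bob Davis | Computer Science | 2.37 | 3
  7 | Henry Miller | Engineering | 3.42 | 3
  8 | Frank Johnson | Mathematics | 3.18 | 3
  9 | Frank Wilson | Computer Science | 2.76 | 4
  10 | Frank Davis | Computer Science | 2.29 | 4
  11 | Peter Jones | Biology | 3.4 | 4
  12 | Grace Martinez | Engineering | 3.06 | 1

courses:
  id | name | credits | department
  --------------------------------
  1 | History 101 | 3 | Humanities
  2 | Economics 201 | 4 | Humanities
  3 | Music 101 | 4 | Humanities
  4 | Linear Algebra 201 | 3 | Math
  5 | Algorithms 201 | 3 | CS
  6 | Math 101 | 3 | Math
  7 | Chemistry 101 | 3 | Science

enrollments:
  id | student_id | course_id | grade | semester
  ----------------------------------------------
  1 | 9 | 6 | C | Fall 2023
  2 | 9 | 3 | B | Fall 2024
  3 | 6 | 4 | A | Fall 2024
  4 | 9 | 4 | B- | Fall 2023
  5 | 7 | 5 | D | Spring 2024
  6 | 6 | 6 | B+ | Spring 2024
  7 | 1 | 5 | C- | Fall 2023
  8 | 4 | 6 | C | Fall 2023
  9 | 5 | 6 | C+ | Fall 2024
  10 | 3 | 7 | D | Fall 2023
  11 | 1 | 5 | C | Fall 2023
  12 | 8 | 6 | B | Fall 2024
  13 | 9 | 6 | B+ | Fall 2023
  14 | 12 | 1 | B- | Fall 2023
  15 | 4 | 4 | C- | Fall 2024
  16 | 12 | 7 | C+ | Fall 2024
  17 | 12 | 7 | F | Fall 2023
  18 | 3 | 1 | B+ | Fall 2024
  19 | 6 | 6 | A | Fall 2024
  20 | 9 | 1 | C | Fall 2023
SELECT c.id, p.name AS student, c.grade, c.semester FROM enrollments c JOIN students p ON c.student_id = p.id

Execution result:
id | student | grade | semester
1 | Frank Wilson | C | Fall 2023
2 | Frank Wilson | B | Fall 2024
3 | Bob Davis | A | Fall 2024
4 | Frank Wilson | B- | Fall 2023
5 | Henry Miller | D | Spring 2024
6 | Bob Davis | B+ | Spring 2024
7 | Frank Garcia | C- | Fall 2023
8 | Frank Williams | C | Fall 2023
9 | Jack Miller | C+ | Fall 2024
10 | Sam Wilson | D | Fall 2023
11 | Frank Garcia | C | Fall 2023
12 | Frank Johnson | B | Fall 2024
13 | Frank Wilson | B+ | Fall 2023
14 | Grace Martinez | B- | Fall 2023
15 | Frank Williams | C- | Fall 2024
16 | Grace Martinez | C+ | Fall 2024
17 | Grace Martinez | F | Fall 2023
18 | Sam Wilson | B+ | Fall 2024
19 | Bob Davis | A | Fall 2024
20 | Frank Wilson | C | Fall 2023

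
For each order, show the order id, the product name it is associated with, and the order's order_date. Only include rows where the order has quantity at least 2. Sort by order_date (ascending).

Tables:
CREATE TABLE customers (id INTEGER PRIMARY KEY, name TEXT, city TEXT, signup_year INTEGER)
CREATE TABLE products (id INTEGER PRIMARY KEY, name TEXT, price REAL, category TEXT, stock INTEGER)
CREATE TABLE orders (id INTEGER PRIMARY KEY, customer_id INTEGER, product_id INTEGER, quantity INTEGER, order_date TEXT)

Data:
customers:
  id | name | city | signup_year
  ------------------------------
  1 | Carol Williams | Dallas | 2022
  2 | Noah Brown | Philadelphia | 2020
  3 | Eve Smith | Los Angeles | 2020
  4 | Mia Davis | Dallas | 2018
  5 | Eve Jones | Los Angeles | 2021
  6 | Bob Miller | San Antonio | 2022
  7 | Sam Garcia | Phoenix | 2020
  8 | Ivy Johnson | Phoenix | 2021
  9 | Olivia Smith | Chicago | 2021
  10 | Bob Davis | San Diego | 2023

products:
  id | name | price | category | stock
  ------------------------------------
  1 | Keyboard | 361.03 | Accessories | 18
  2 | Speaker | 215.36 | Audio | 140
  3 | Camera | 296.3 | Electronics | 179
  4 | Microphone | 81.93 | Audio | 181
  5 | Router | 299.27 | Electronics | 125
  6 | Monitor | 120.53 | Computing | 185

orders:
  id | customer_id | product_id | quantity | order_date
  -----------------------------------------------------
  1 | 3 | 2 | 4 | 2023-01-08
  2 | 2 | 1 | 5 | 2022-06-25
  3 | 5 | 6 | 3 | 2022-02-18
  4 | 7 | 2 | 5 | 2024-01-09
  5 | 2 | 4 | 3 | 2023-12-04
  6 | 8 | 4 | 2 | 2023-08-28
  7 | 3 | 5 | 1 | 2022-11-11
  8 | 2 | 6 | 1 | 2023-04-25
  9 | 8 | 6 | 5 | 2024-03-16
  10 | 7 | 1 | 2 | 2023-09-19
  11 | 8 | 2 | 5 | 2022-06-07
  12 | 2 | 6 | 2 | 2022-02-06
SELECT c.id, p.name AS product, c.order_date FROM orders c JOIN products p ON c.product_id = p.id WHERE c.quantity >= 2 ORDER BY c.order_date ASC

Execution result:
id | product | order_date
12 | Monitor | 2022-02-06
3 | Monitor | 2022-02-18
11 | Speaker | 2022-06-07
2 | Keyboard | 2022-06-25
1 | Speaker | 2023-01-08
6 | Microphone | 2023-08-28
10 | Keyboard | 2023-09-19
5 | Microphone | 2023-12-04
4 | Speaker | 2024-01-09
9 | Monitor | 2024-03-16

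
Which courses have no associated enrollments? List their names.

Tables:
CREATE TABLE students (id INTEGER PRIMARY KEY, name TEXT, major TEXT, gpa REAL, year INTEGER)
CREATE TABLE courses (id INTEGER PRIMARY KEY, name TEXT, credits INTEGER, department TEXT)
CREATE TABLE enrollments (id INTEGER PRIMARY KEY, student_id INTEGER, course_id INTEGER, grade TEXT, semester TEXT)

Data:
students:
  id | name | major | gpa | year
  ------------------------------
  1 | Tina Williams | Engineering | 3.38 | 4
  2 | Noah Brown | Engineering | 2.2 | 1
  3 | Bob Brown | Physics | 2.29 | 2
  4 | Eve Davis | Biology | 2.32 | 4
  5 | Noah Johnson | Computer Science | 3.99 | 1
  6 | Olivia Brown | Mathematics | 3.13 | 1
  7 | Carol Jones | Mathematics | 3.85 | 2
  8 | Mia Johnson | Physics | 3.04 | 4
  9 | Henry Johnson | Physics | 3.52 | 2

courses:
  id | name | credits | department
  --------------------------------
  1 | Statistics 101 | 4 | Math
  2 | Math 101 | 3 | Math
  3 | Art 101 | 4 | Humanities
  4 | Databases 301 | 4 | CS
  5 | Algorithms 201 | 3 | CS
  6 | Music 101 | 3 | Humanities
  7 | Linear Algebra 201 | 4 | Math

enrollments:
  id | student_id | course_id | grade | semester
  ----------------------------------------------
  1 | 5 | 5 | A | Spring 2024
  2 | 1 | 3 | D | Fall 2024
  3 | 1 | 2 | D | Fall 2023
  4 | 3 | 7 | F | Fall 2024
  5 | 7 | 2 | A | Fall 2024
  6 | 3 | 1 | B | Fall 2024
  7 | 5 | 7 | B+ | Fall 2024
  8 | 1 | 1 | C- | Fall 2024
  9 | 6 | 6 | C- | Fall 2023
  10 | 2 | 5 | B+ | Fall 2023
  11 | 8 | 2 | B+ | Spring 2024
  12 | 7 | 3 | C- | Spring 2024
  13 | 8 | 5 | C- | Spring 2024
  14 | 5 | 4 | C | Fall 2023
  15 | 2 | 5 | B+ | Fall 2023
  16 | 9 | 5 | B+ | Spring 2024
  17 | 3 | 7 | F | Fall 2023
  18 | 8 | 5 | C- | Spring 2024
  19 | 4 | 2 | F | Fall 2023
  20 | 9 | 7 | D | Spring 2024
SELECT p.name FROM courses p LEFT JOIN enrollments c ON c.course_id = p.id WHERE c.id IS NULL

Execution result:
(no rows)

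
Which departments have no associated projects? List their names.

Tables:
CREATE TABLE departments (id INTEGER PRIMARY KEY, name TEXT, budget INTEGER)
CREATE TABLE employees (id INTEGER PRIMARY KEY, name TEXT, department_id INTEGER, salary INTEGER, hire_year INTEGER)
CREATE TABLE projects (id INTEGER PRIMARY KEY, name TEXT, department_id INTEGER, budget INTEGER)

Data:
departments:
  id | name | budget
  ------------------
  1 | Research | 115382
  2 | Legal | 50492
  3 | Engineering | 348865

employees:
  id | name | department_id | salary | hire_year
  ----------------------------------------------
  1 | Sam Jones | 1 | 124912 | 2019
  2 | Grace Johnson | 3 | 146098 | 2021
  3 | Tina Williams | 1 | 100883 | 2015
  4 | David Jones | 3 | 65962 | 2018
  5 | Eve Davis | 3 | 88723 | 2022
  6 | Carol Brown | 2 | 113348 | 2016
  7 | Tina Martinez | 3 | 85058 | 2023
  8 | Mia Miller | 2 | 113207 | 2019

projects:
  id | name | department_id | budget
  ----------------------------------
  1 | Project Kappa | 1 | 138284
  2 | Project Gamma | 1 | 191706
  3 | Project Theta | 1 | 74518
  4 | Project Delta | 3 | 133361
SELECT p.name FROM departments p LEFT JOIN projects c ON c.department_id = p.id WHERE c.id IS NULL

Execution result:
Legal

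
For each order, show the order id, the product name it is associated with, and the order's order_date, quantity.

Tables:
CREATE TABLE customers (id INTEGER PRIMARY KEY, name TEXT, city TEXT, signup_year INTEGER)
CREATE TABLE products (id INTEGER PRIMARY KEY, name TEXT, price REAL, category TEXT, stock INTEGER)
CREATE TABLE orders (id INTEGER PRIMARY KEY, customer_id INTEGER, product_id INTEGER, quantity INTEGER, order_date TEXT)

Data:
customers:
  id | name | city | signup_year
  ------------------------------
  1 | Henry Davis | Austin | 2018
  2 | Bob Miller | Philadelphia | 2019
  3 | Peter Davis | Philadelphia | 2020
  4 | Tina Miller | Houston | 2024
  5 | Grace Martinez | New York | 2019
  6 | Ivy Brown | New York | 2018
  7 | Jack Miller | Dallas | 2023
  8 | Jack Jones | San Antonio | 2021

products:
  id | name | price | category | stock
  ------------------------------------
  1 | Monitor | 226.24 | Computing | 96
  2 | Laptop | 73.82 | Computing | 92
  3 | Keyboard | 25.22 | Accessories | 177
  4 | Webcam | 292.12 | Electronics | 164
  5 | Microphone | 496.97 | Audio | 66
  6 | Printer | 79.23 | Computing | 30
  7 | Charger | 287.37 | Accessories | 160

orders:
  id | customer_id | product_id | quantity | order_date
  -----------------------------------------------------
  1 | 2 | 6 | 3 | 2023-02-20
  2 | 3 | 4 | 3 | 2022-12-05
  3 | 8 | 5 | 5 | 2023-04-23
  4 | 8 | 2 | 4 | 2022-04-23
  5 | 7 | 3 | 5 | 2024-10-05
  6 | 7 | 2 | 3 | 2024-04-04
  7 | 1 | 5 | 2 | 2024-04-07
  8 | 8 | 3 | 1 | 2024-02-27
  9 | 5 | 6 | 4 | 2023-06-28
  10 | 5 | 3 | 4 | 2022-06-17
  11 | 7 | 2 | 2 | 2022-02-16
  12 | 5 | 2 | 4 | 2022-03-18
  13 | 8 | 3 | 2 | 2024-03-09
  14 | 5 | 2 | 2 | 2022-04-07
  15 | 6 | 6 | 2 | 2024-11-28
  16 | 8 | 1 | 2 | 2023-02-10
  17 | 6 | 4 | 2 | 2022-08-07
SELECT c.id, p.name AS product, c.order_date, c.quantity FROM orders c JOIN products p ON c.product_id = p.id

Execution result:
id | product | order_date | quantity
1 | Printer | 2023-02-20 | 3
2 | Webcam | 2022-12-05 | 3
3 | Microphone | 2023-04-23 | 5
4 | Laptop | 2022-04-23 | 4
5 | Keyboard | 2024-10-05 | 5
6 | Laptop | 2024-04-04 | 3
7 | Microphone | 2024-04-07 | 2
8 | Keyboard | 2024-02-27 | 1
9 | Printer | 2023-06-28 | 4
10 | Keyboard | 2022-06-17 | 4
11 | Laptop | 2022-02-16 | 2
12 | Laptop | 2022-03-18 | 4
13 | Keyboard | 2024-03-09 | 2
14 | Laptop | 2022-04-07 | 2
15 | Printer | 2024-11-28 | 2
16 | Monitor | 2023-02-10 | 2
17 | Webcam | 2022-08-07 | 2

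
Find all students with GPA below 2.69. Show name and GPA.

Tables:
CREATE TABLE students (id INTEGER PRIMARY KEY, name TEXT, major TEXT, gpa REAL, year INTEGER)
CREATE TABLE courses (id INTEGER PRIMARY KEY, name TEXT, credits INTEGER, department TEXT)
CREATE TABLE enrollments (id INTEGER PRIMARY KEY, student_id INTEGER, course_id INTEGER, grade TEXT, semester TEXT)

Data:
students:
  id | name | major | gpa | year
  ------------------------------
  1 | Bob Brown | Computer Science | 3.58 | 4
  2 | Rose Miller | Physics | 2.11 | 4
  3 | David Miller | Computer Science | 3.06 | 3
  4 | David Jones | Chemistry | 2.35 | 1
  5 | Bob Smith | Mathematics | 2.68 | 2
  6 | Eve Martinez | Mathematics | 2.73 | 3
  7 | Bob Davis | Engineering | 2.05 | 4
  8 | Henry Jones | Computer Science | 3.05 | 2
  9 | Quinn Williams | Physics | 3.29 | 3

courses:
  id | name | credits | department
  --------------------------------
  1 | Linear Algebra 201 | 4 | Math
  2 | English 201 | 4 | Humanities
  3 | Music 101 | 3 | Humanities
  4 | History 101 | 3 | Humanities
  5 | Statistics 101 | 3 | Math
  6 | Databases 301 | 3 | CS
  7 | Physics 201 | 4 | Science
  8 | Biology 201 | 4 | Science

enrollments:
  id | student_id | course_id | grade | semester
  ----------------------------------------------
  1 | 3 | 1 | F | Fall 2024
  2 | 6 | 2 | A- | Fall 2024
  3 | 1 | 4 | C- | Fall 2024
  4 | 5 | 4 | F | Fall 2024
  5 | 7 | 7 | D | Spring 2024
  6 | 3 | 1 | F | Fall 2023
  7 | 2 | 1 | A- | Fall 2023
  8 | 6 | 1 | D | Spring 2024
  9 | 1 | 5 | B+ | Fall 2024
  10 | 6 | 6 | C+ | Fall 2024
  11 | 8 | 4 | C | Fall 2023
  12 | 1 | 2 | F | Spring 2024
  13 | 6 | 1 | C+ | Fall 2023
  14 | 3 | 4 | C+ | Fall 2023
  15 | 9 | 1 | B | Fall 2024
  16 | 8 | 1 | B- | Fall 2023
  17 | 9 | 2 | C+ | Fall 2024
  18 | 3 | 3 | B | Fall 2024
SELECT name, gpa FROM students WHERE gpa < 2.69

Execution result:
name | gpa
Rose Miller | 2.11
David Jones | 2.35
Bob Smith | 2.68
Bob Davis | 2.05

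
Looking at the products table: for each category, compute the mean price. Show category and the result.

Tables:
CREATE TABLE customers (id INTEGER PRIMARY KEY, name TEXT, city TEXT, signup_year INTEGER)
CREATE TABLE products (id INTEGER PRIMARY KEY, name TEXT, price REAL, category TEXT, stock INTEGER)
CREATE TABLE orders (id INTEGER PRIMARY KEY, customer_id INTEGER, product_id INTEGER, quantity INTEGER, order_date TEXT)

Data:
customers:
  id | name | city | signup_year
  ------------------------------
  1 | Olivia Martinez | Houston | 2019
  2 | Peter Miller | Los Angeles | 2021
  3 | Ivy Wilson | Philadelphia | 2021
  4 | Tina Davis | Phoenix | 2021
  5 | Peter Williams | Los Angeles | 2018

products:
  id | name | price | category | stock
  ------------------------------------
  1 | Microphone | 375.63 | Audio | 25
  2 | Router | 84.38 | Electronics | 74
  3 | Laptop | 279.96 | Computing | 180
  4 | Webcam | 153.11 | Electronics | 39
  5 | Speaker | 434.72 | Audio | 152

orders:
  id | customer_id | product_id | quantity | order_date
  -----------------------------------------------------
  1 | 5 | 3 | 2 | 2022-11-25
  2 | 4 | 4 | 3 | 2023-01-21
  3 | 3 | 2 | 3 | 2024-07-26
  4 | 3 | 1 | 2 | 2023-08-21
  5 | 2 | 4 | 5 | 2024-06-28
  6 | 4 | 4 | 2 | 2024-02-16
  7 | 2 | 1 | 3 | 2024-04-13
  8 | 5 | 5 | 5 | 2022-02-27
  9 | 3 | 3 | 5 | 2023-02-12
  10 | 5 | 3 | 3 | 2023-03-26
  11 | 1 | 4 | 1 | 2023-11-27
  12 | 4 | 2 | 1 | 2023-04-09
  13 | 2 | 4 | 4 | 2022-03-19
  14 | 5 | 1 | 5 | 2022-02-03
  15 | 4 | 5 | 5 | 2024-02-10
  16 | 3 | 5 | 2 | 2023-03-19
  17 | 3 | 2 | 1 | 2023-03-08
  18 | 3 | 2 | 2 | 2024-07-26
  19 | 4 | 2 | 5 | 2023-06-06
SELECT category, AVG(price) AS avg_price FROM products GROUP BY category

Execution result:
category | avg_price
Audio | 405.18
Computing | 279.96
Electronics | 118.75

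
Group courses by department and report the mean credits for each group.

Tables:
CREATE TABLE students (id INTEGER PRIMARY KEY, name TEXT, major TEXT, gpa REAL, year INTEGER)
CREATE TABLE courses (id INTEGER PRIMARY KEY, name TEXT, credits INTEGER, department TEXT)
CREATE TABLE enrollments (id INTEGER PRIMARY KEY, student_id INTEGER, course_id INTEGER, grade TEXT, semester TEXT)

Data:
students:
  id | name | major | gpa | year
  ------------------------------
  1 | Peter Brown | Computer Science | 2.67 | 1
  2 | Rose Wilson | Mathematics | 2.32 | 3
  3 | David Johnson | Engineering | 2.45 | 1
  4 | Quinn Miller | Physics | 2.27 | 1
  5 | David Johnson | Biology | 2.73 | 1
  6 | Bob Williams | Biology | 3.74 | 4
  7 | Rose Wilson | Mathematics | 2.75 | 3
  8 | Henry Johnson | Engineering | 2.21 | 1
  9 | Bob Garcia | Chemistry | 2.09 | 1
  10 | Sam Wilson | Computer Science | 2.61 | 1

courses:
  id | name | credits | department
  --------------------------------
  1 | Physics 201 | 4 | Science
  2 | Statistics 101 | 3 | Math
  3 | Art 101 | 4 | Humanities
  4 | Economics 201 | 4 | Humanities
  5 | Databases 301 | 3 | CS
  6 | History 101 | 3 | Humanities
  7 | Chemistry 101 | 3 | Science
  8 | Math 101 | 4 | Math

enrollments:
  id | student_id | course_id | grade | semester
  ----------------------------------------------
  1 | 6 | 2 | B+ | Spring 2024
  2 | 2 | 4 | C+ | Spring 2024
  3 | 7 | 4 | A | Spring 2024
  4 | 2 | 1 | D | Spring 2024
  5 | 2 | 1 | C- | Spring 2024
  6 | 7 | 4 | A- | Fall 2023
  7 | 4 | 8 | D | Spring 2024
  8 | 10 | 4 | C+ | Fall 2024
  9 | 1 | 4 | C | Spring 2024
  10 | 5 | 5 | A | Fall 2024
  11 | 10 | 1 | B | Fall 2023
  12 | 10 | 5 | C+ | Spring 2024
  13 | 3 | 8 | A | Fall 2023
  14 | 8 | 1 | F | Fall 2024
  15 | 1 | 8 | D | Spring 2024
SELECT department, AVG(credits) AS avg_credits FROM courses GROUP BY department

Execution result:
department | avg_credits
CS | 3.00
Humanities | 3.67
Math | 3.50
Science | 3.50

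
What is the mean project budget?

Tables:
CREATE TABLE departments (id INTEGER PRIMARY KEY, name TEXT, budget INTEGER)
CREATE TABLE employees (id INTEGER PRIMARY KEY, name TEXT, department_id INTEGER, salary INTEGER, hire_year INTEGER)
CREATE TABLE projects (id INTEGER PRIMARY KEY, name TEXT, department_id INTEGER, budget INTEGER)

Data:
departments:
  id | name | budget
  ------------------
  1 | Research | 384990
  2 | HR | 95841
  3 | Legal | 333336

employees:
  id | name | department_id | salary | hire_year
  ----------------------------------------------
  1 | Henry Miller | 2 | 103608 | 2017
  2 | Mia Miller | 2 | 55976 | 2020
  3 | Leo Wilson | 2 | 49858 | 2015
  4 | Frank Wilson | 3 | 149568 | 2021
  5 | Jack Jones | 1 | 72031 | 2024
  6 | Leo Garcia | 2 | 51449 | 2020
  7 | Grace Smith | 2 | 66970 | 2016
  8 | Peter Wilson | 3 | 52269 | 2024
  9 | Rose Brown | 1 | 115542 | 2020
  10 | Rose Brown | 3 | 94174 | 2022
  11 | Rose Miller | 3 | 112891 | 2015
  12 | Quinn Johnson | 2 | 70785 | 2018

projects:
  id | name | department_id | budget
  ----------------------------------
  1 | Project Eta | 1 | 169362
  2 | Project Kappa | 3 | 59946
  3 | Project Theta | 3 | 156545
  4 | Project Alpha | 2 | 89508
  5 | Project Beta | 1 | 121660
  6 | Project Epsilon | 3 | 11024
SELECT AVG(budget) FROM projects

Execution result:
101340.83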